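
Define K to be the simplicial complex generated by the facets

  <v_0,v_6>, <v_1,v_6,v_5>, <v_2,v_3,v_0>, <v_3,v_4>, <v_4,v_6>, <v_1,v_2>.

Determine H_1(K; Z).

Fix the vertex order v_0 < v_1 < v_2 < v_3 < v_4 < v_5 < v_6 and write every simplex with vertices in increasing order. Then dim K = 2 and the simplices of K are:

  0-simplices (7): [v_0], [v_1], [v_2], [v_3], [v_4], [v_5], [v_6]
  1-simplices (10): [v_0,v_2], [v_0,v_3], [v_0,v_6], [v_1,v_2], [v_1,v_5], [v_1,v_6], [v_2,v_3], [v_3,v_4], [v_4,v_6], [v_5,v_6]
  2-simplices (2): [v_0,v_2,v_3], [v_1,v_5,v_6]

giving chain groups C_0 ≅ Z^7, C_1 ≅ Z^10, C_2 ≅ Z^2.

The boundary map ∂_1: C_1 → C_0 maps an edge to its endpoints' difference, ∂[p,q] = q − p. For instance
  ∂[v_5,v_6] = [v_6] − [v_5].
The resulting 7×10 matrix has rank 6, and its Smith normal form has invariant factors (1,1,1,1,1,1).

Boundary ∂_2: C_2 → C_1 acts by ∂[p,q,r] = [q,r] − [p,r] + [p,q]. For instance
  ∂[v_0,v_2,v_3] = [v_2,v_3] − [v_0,v_3] + [v_0,v_2],
  ∂[v_1,v_5,v_6] = [v_5,v_6] − [v_1,v_6] + [v_1,v_5].
This gives a 10×2 integer matrix of rank 2; reducing to Smith normal form yields diagonal entries (1,1).

Computing H_k = (kernel of ∂_k) / (image of ∂_{k+1}):

  H_1: rank ker ∂_1 − rank ∂_2 = (10 − 6) − 2 = 2, and the invariant factors of ∂_2 are all 1, so H_1 ≅ Z^2.

H_1 = Z^2.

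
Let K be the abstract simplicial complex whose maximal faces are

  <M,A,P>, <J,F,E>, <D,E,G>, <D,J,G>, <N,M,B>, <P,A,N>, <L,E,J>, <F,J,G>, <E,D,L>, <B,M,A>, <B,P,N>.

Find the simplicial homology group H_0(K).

K has 11 vertices, 22 edges, 11 triangles.
rank ∂_0 = 0, rank ∂_1 = 9 ⇒ b_0 = 11 − 0 − 9 = 2; all invariant factors of ∂_1 are 1 so no torsion. So H_0 ≅ Z^2.

H_0 ≅ Z^2.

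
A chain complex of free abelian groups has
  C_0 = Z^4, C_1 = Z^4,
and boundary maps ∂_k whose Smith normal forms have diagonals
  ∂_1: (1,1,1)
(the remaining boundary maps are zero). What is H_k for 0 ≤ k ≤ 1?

H_0 = Z,  H_1 = Z.

H_0: b_0 = 4 − 0 − 3 = 1; torsion from ∂_1 factors > 1: none. So H_0 = Z.
H_1: b_1 = 4 − 3 − 0 = 1; torsion from ∂_2 factors > 1: none. So H_1 = Z.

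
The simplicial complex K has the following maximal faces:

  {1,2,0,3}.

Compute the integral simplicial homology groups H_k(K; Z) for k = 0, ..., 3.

Order the vertices as 0 < 1 < 2 < 3. Listing each simplex with vertices in this order, K has dimension 3 with simplices:

  0-simplices (4): [0], [1], [2], [3]
  1-simplices (6): [0,1], [0,2], [0,3], [1,2], [1,3], [2,3]
  2-simplices (4): [0,1,2], [0,1,3], [0,2,3], [1,2,3]
  3-simplices (1): [0,1,2,3]

so the chain groups are C_0 ≅ Z^4, C_1 ≅ Z^6, C_2 ≅ Z^4, C_3 ≅ Z^1.

The boundary map ∂_1: C_1 → C_0 is given by ∂[p,q] = [q] − [p].
The resulting 4×6 matrix has rank 3, and its Smith normal form has invariant factors (1,1,1).

Boundary ∂_2: C_2 → C_1 sends each 2-simplex [p,q,r] to [q,r] − [p,r] + [p,q]. For instance
  ∂[1,2,3] = [2,3] − [1,3] + [1,2],
  ∂[0,1,3] = [1,3] − [0,3] + [0,1].
The resulting 6×4 matrix has rank 3, and its Smith normal form has invariant factors (1,1,1).

The boundary map ∂_3: C_3 → C_2 sends each 3-simplex σ to the alternating sum Σ_i (−1)^i (σ with its i-th vertex removed). For instance
  ∂[0,1,2,3] = [1,2,3] − [0,2,3] + [0,1,3] − [0,1,2].
This gives a 4×1 integer matrix of rank 1; reducing to Smith normal form yields diagonal entries (1).

Reading off H_k = ker ∂_k / im ∂_{k+1}:

  H_0: rank C_0 − rank ∂_1 = 4 − 3 = 1, and the invariant factors of ∂_1 are all 1, so H_0 ≅ Z.
  H_1: rank ker ∂_1 − rank ∂_2 = (6 − 3) − 3 = 0, and the invariant factors of ∂_2 are all 1, so H_1 ≅ 0.
  H_2: rank ker ∂_2 − rank ∂_3 = (4 − 3) − 1 = 0, and the invariant factors of ∂_3 are all 1, so H_2 ≅ 0.
  H_3: rank ker ∂_3 − rank ∂_4 = (1 − 1) − 0 = 0, and there is no ∂_4, so H_3 ≅ 0.

H_0 = Z,  H_1 = 0,  H_2 = 0,  H_3 = 0.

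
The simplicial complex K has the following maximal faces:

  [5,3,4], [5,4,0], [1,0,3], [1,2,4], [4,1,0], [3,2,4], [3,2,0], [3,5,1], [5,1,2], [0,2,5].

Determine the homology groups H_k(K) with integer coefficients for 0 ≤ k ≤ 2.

H_0 ≅ Z,  H_1 ≅ Z/2,  H_2 = 0.

We work with the vertex ordering 0 < 1 < 2 < 3 < 4 < 5. The simplices of K, each written with vertices in increasing order, are:

  0-simplices (6): [0], [1], [2], [3], [4], [5]
  1-simplices (15): [0,1], [0,2], [0,3], [0,4], [0,5], [1,2], [1,3], [1,4], [1,5], [2,3], [2,4], [2,5], [3,4], [3,5], [4,5]
  2-simplices (10): [0,1,3], [0,1,4], [0,2,3], [0,2,5], [0,4,5], [1,2,4], [1,2,5], [1,3,5], [2,3,4], [3,4,5]

Hence C_0 ≅ Z^6, C_1 ≅ Z^15, C_2 ≅ Z^10.

The boundary map ∂_1: C_1 → C_0 is given by ∂[p,q] = [q] − [p].
This gives a 6×15 integer matrix of rank 5; reducing to Smith normal form yields diagonal entries (1,1,1,1,1).

Boundary ∂_2: C_2 → C_1 acts by ∂[p,q,r] = [q,r] − [p,r] + [p,q]. For instance
  ∂[1,2,4] = [2,4] − [1,4] + [1,2],
  ∂[0,1,4] = [1,4] − [0,4] + [0,1].
This gives a 15×10 integer matrix of rank 10; reducing to Smith normal form yields diagonal entries (1,1,1,1,1,1,1,1,1,2).

Reading off H_k = ker ∂_k / im ∂_{k+1}:

  H_0: rank C_0 − rank ∂_1 = 6 − 5 = 1, and the invariant factors of ∂_1 are all 1, so H_0 = Z.
  H_1: rank ker ∂_1 − rank ∂_2 = (15 − 5) − 10 = 0, and ∂_2 has invariant factor 2 > 1, so H_1 = Z/2.
  H_2: rank ker ∂_2 − rank ∂_3 = (10 − 10) − 0 = 0, and there is no ∂_3, so H_2 = 0.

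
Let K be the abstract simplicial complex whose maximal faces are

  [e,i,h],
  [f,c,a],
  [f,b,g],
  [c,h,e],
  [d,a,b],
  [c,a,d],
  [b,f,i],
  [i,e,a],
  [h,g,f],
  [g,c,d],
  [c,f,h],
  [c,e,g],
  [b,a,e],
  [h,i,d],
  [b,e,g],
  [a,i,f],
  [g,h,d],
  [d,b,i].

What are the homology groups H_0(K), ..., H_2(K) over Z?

H_0 ≅ Z,  H_1 ≅ Z ⊕ Z/2,  H_2 = 0.

We work with the vertex ordering a < b < c < d < e < f < g < h < i. The simplices of K, each written with vertices in increasing order, are:

  0-simplices (9): a, b, c, d, e, f, g, h, i
  1-simplices (27): ab, ac, ad, ae, af, ai, bd, be, bf, bg, bi, cd, ce, cf, cg, ch, dg, dh, di, eg, eh, ei, fg, fh, fi, gh, hi
  2-simplices (18): abd, abe, acd, acf, aei, afi, bdi, beg, bfg, bfi, cdg, ceg, ceh, cfh, dgh, dhi, ehi, fgh

giving chain groups C_0 ≅ Z^9, C_1 ≅ Z^27, C_2 ≅ Z^18.

Boundary ∂_1: C_1 → C_0 maps an edge to its endpoints' difference, ∂[p,q] = q − p. For instance
  ∂dh = h − d.
The 9×27 boundary matrix has rank 8 and Smith normal form diag(1,1,1,1,1,1,1,1).

∂_2: C_2 → C_1 sends each 2-simplex [p,q,r] to [q,r] − [p,r] + [p,q]. For instance
  ∂fgh = gh − fh + fg,
  ∂abd = bd − ad + ab.
The 27×18 boundary matrix has rank 18 and Smith normal form diag(1,1,1,1,1,1,1,1,1,1,1,1,1,1,1,1,1,2).

Computing H_k = (kernel of ∂_k) / (image of ∂_{k+1}):

  H_0: rank C_0 − rank ∂_1 = 9 − 8 = 1, and the invariant factors of ∂_1 are all 1, so H_0 = Z.
  H_1: rank ker ∂_1 − rank ∂_2 = (27 − 8) − 18 = 1, and ∂_2 has invariant factor 2 > 1, so H_1 = Z ⊕ Z/2.
  H_2: rank ker ∂_2 − rank ∂_3 = (18 − 18) − 0 = 0, and there is no ∂_3, so H_2 = 0.

As a check, the Euler characteristic is 9 − 27 + 18 = 0, which agrees with 1 − 1 + 0 = 0.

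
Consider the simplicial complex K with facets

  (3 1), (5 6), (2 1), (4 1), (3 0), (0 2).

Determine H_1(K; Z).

We work with the vertex ordering 0 < 1 < 2 < 3 < 4 < 5 < 6. The simplices of K, each written with vertices in increasing order, are:

  0-simplices (7): [0], [1], [2], [3], [4], [5], [6]
  1-simplices (6): [0,2], [0,3], [1,2], [1,3], [1,4], [5,6]

giving chain groups C_0 ≅ Z^7, C_1 ≅ Z^6.

The boundary map ∂_1: C_1 → C_0 sends each edge [p,q] (with p < q) to q − p.
The resulting 7×6 matrix has rank 5, and its Smith normal form has invariant factors (1,1,1,1,1).

Reading off H_k = ker ∂_k / im ∂_{k+1}:

  H_1: rank ker ∂_1 − rank ∂_2 = (6 − 5) − 0 = 1, and there is no ∂_2, so H_1 ≅ Z.

H_1 ≅ Z.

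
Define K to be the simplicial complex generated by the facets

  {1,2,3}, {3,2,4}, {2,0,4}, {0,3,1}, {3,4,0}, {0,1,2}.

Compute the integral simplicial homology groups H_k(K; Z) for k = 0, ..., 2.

H_0 = Z,  H_1 = 0,  H_2 = Z.

Take the total order 0 < 1 < 2 < 3 < 4 on the vertex set. Then K (dimension 2) consists of the simplices:

  0-simplices (5): [0], [1], [2], [3], [4]
  1-simplices (9): [0,1], [0,2], [0,3], [0,4], [1,2], [1,3], [2,3], [2,4], [3,4]
  2-simplices (6): [0,1,2], [0,1,3], [0,2,4], [0,3,4], [1,2,3], [2,3,4]

giving chain groups C_0 ≅ Z^5, C_1 ≅ Z^9, C_2 ≅ Z^6.

Boundary ∂_1: C_1 → C_0 sends each edge [p,q] (with p < q) to q − p. For instance
  ∂[0,3] = [3] − [0].
The 5×9 boundary matrix has rank 4 and Smith normal form diag(1,1,1,1).

∂_2: C_2 → C_1 acts by ∂[p,q,r] = [q,r] − [p,r] + [p,q]. For instance
  ∂[2,3,4] = [3,4] − [2,4] + [2,3],
  ∂[0,2,4] = [2,4] − [0,4] + [0,2].
The resulting 9×6 matrix has rank 5, and its Smith normal form has invariant factors (1,1,1,1,1).

Now H_k = ker ∂_k / im ∂_{k+1}, so:

  H_0: rank C_0 − rank ∂_1 = 5 − 4 = 1, and the invariant factors of ∂_1 are all 1, so H_0 = Z.
  H_1: rank ker ∂_1 − rank ∂_2 = (9 − 4) − 5 = 0, and the invariant factors of ∂_2 are all 1, so H_1 = 0.
  H_2: rank ker ∂_2 − rank ∂_3 = (6 − 5) − 0 = 1, and there is no ∂_3, so H_2 = Z.

(K is a triangulation of the 2-sphere S^2.)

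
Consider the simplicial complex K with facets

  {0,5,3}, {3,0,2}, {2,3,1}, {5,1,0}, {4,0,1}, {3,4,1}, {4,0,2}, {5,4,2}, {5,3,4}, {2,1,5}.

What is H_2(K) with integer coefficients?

H_2 ≅ 0.

We work with the vertex ordering 0 < 1 < 2 < 3 < 4 < 5. The simplices of K, each written with vertices in increasing order, are:

  0-simplices (6): [0], [1], [2], [3], [4], [5]
  1-simplices (15): [0,1], [0,2], [0,3], [0,4], [0,5], [1,2], [1,3], [1,4], [1,5], [2,3], [2,4], [2,5], [3,4], [3,5], [4,5]
  2-simplices (10): [0,1,4], [0,1,5], [0,2,3], [0,2,4], [0,3,5], [1,2,3], [1,2,5], [1,3,4], [2,4,5], [3,4,5]

Hence C_0 ≅ Z^6, C_1 ≅ Z^15, C_2 ≅ Z^10.

∂_1: C_1 → C_0 is given by ∂[p,q] = [q] − [p].
As a 6×15 matrix over Z this has rank 5, with invariant factors (1,1,1,1,1).

Boundary ∂_2: C_2 → C_1 maps a triangle to the signed sum of its edges. For instance
  ∂[0,1,5] = [1,5] − [0,5] + [0,1],
  ∂[0,2,3] = [2,3] − [0,3] + [0,2].
This gives a 15×10 integer matrix of rank 10; reducing to Smith normal form yields diagonal entries (1,1,1,1,1,1,1,1,1,2).

Now H_k = ker ∂_k / im ∂_{k+1}, so:

  H_2: rank ker ∂_2 − rank ∂_3 = (10 − 10) − 0 = 0, and there is no ∂_3, so H_2 = 0.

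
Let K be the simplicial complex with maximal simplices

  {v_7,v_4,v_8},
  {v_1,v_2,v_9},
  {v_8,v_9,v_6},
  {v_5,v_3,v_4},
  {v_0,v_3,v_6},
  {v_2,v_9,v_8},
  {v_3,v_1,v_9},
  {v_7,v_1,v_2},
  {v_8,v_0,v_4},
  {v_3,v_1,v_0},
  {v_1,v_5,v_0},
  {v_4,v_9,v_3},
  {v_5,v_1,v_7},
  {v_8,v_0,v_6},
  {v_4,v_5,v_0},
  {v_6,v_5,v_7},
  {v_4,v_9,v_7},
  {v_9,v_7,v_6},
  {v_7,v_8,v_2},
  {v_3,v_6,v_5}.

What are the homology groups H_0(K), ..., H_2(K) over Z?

We work with the vertex ordering v_0 < v_1 < v_2 < v_3 < v_4 < v_5 < v_6 < v_7 < v_8 < v_9. The simplices of K, each written with vertices in increasing order, are:

  0-simplices (10): [v_0], [v_1], [v_2], [v_3], [v_4], [v_5], [v_6], [v_7], [v_8], [v_9]
  1-simplices (30): (30 of them)
  2-simplices (20): (20 of them)

so the chain groups are C_0 ≅ Z^10, C_1 ≅ Z^30, C_2 ≅ Z^20.

∂_1: C_1 → C_0 maps an edge to its endpoints' difference, ∂[p,q] = q − p.
The 10×30 boundary matrix has rank 9 and Smith normal form diag(1,1,1,1,1,1,1,1,1).

The boundary map ∂_2: C_2 → C_1 maps a triangle to the signed sum of its edges. For instance
  ∂[v_1,v_3,v_9] = [v_3,v_9] − [v_1,v_9] + [v_1,v_3],
  ∂[v_3,v_4,v_9] = [v_4,v_9] − [v_3,v_9] + [v_3,v_4].
The 30×20 boundary matrix has rank 20 and Smith normal form diag(1,1,1,1,1,1,1,1,1,1,1,1,1,1,1,1,1,1,1,2).

Reading off H_k = ker ∂_k / im ∂_{k+1}:

  H_0: rank C_0 − rank ∂_1 = 10 − 9 = 1, and the invariant factors of ∂_1 are all 1, so H_0 ≅ Z.
  H_1: rank ker ∂_1 − rank ∂_2 = (30 − 9) − 20 = 1, and ∂_2 has invariant factor 2 > 1, so H_1 ≅ Z ⊕ Z/2.
  H_2: rank ker ∂_2 − rank ∂_3 = (20 − 20) − 0 = 0, and there is no ∂_3, so H_2 ≅ 0.

H_0 = Z,  H_1 = Z ⊕ Z/2,  H_2 = 0.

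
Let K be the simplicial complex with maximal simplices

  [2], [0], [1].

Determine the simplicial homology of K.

Order the vertices as 0 < 1 < 2. Listing each simplex with vertices in this order, K has dimension 0 with simplices:

  0-simplices (3): [0], [1], [2]

Hence C_0 ≅ Z^3.

Reading off H_k = ker ∂_k / im ∂_{k+1}:

  H_0: rank C_0 − rank ∂_1 = 3 − 0 = 3, and there is no ∂_1, so H_0 ≅ Z^3.

H_0 ≅ Z^3.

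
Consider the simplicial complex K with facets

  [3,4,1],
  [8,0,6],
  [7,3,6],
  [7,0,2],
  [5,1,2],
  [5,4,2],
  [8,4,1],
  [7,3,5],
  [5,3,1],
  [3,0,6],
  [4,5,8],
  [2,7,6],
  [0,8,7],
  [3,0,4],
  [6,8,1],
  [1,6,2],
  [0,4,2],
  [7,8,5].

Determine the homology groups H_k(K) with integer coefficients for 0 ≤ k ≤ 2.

Order the vertices as 0 < 1 < 2 < 3 < 4 < 5 < 6 < 7 < 8. Listing each simplex with vertices in this order, K has dimension 2 with simplices:

  0-simplices (9): [0], [1], [2], [3], [4], [5], [6], [7], [8]
  1-simplices (27): (27 of them)
  2-simplices (18): [0,2,4], [0,2,7], [0,3,4], [0,3,6], [0,6,8], [0,7,8], [1,2,5], [1,2,6], [1,3,4], [1,3,5], [1,4,8], [1,6,8], [2,4,5], [2,6,7], [3,5,7], [3,6,7], [4,5,8], [5,7,8]

so the chain groups are C_0 ≅ Z^9, C_1 ≅ Z^27, C_2 ≅ Z^18.

∂_1: C_1 → C_0 is given by ∂[p,q] = [q] − [p].
As a 9×27 matrix over Z this has rank 8, with invariant factors (1,1,1,1,1,1,1,1).

∂_2: C_2 → C_1 acts by ∂[p,q,r] = [q,r] − [p,r] + [p,q]. For instance
  ∂[0,6,8] = [6,8] − [0,8] + [0,6],
  ∂[0,3,6] = [3,6] − [0,6] + [0,3].
The resulting 27×18 matrix has rank 18, and its Smith normal form has invariant factors (1,1,1,1,1,1,1,1,1,1,1,1,1,1,1,1,1,2).

Computing H_k = (kernel of ∂_k) / (image of ∂_{k+1}):

  H_0: rank C_0 − rank ∂_1 = 9 − 8 = 1, and the invariant factors of ∂_1 are all 1, so H_0 = Z.
  H_1: rank ker ∂_1 − rank ∂_2 = (27 − 8) − 18 = 1, and ∂_2 has invariant factor 2 > 1, so H_1 = Z ⊕ Z_2.
  H_2: rank ker ∂_2 − rank ∂_3 = (18 − 18) − 0 = 0, and there is no ∂_3, so H_2 = 0.

(K is a triangulation of the Klein bottle.)

H_0 ≅ Z,  H_1 ≅ Z ⊕ Z_2,  H_2 = 0.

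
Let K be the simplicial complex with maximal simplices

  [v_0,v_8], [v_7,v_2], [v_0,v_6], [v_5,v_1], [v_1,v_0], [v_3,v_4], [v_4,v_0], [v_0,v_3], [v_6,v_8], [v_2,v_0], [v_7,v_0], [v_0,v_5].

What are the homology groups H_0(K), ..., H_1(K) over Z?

H_0 ≅ Z,  H_1 ≅ Z^4.

Order the vertices as v_0 < v_1 < v_2 < v_3 < v_4 < v_5 < v_6 < v_7 < v_8. Listing each simplex with vertices in this order, K has dimension 1 with simplices:

  0-simplices (9): [v_0], [v_1], [v_2], [v_3], [v_4], [v_5], [v_6], [v_7], [v_8]
  1-simplices (12): [v_0,v_1], [v_0,v_2], [v_0,v_3], [v_0,v_4], [v_0,v_5], [v_0,v_6], [v_0,v_7], [v_0,v_8], [v_1,v_5], [v_2,v_7], [v_3,v_4], [v_6,v_8]

Hence C_0 ≅ Z^9, C_1 ≅ Z^12.

Boundary ∂_1: C_1 → C_0 sends each edge [p,q] (with p < q) to q − p. For instance
  ∂[v_6,v_8] = [v_8] − [v_6].
As a 9×12 matrix over Z this has rank 8, with invariant factors (1,1,1,1,1,1,1,1).

From H_k ≅ ker(∂_k) / im(∂_{k+1}) we obtain:

  H_0: rank C_0 − rank ∂_1 = 9 − 8 = 1, and the invariant factors of ∂_1 are all 1, so H_0 = Z.
  H_1: rank ker ∂_1 − rank ∂_2 = (12 − 8) − 0 = 4, and there is no ∂_2, so H_1 = Z^4.

(K is a triangulation of a wedge of 4 circles.)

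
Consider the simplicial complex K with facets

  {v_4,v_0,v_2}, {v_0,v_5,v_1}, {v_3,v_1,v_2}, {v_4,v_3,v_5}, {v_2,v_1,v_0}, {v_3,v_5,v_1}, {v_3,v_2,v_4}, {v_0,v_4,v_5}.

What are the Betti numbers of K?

Fix the vertex order v_0 < v_1 < v_2 < v_3 < v_4 < v_5 and write every simplex with vertices in increasing order. Then dim K = 2 and the simplices of K are:

  0-simplices (6): [v_0], [v_1], [v_2], [v_3], [v_4], [v_5]
  1-simplices (12): [v_0,v_1], [v_0,v_2], [v_0,v_4], [v_0,v_5], [v_1,v_2], [v_1,v_3], [v_1,v_5], [v_2,v_3], [v_2,v_4], [v_3,v_4], [v_3,v_5], [v_4,v_5]
  2-simplices (8): [v_0,v_1,v_2], [v_0,v_1,v_5], [v_0,v_2,v_4], [v_0,v_4,v_5], [v_1,v_2,v_3], [v_1,v_3,v_5], [v_2,v_3,v_4], [v_3,v_4,v_5]

so the chain groups are C_0 ≅ Z^6, C_1 ≅ Z^12, C_2 ≅ Z^8.

∂_1: C_1 → C_0 sends each edge [p,q] (with p < q) to q − p. For instance
  ∂[v_0,v_4] = [v_4] − [v_0].
As a 6×12 matrix over Z this has rank 5, with invariant factors (1,1,1,1,1).

∂_2: C_2 → C_1 acts by ∂[p,q,r] = [q,r] − [p,r] + [p,q]. For instance
  ∂[v_3,v_4,v_5] = [v_4,v_5] − [v_3,v_5] + [v_3,v_4],
  ∂[v_0,v_1,v_5] = [v_1,v_5] − [v_0,v_5] + [v_0,v_1].
The resulting 12×8 matrix has rank 7, and its Smith normal form has invariant factors (1,1,1,1,1,1,1).

From H_k ≅ ker(∂_k) / im(∂_{k+1}) we obtain:

  H_0: rank C_0 − rank ∂_1 = 6 − 5 = 1, and the invariant factors of ∂_1 are all 1, so H_0 = Z.
  H_1: rank ker ∂_1 − rank ∂_2 = (12 − 5) − 7 = 0, and the invariant factors of ∂_2 are all 1, so H_1 = 0.
  H_2: rank ker ∂_2 − rank ∂_3 = (8 − 7) − 0 = 1, and there is no ∂_3, so H_2 = Z.

(K is a triangulation of the 2-sphere S^2.)

Hence the Betti numbers are b_0 = 1, b_1 = 0, b_2 = 1.

b_0 = 1, b_1 = 0, b_2 = 1.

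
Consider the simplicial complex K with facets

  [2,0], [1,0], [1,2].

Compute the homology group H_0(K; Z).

H_0 ≅ Z.

Take the total order 0 < 1 < 2 on the vertex set. Then K (dimension 1) consists of the simplices:

  0-simplices (3): [0], [1], [2]
  1-simplices (3): [0,1], [0,2], [1,2]

giving chain groups C_0 ≅ Z^3, C_1 ≅ Z^3.

Boundary ∂_1: C_1 → C_0 is given by ∂[p,q] = [q] − [p]. For instance
  ∂[0,2] = [2] − [0].
As a 3×3 matrix over Z this has rank 2, with invariant factors (1,1).

Reading off H_k = ker ∂_k / im ∂_{k+1}:

  H_0: rank C_0 − rank ∂_1 = 3 − 2 = 1, and the invariant factors of ∂_1 are all 1, so H_0 ≅ Z.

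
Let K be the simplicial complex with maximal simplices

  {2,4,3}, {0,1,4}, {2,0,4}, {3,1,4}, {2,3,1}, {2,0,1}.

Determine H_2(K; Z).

We work with the vertex ordering 0 < 1 < 2 < 3 < 4. The simplices of K, each written with vertices in increasing order, are:

  0-simplices (5): [0], [1], [2], [3], [4]
  1-simplices (9): [0,1], [0,2], [0,4], [1,2], [1,3], [1,4], [2,3], [2,4], [3,4]
  2-simplices (6): [0,1,2], [0,1,4], [0,2,4], [1,2,3], [1,3,4], [2,3,4]

giving chain groups C_0 ≅ Z^5, C_1 ≅ Z^9, C_2 ≅ Z^6.

The boundary map ∂_1: C_1 → C_0 sends each edge [p,q] (with p < q) to q − p. For instance
  ∂[1,2] = [2] − [1].
As a 5×9 matrix over Z this has rank 4, with invariant factors (1,1,1,1).

∂_2: C_2 → C_1 sends each 2-simplex [p,q,r] to [q,r] − [p,r] + [p,q]. For instance
  ∂[1,2,3] = [2,3] − [1,3] + [1,2],
  ∂[0,2,4] = [2,4] − [0,4] + [0,2].
As a 9×6 matrix over Z this has rank 5, with invariant factors (1,1,1,1,1).

Computing H_k = (kernel of ∂_k) / (image of ∂_{k+1}):

  H_2: rank ker ∂_2 − rank ∂_3 = (6 − 5) − 0 = 1, and there is no ∂_3, so H_2 ≅ Z.

H_2 = Z.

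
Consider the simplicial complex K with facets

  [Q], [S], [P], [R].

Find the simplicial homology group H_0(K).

H_0 = Z^4.

We work with the vertex ordering P < Q < R < S. The simplices of K, each written with vertices in increasing order, are:

  0-simplices (4): P, Q, R, S

Hence C_0 ≅ Z^4.

From H_k ≅ ker(∂_k) / im(∂_{k+1}) we obtain:

  H_0: rank C_0 − rank ∂_1 = 4 − 0 = 4, and there is no ∂_1, so H_0 ≅ Z^4.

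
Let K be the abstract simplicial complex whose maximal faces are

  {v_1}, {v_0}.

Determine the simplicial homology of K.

We work with the vertex ordering v_0 < v_1. The simplices of K, each written with vertices in increasing order, are:

  0-simplices (2): [v_0], [v_1]

so the chain groups are C_0 ≅ Z^2.

Reading off H_k = ker ∂_k / im ∂_{k+1}:

  H_0: rank C_0 − rank ∂_1 = 2 − 0 = 2, and there is no ∂_1, so H_0 ≅ Z^2.

H_0 ≅ Z^2.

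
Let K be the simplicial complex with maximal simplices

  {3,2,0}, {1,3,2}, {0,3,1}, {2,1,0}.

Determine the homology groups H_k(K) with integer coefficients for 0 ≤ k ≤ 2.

We work with the vertex ordering 0 < 1 < 2 < 3. The simplices of K, each written with vertices in increasing order, are:

  0-simplices (4): [0], [1], [2], [3]
  1-simplices (6): [0,1], [0,2], [0,3], [1,2], [1,3], [2,3]
  2-simplices (4): [0,1,2], [0,1,3], [0,2,3], [1,2,3]

giving chain groups C_0 ≅ Z^4, C_1 ≅ Z^6, C_2 ≅ Z^4.

Boundary ∂_1: C_1 → C_0 maps an edge to its endpoints' difference, ∂[p,q] = q − p. For instance
  ∂[0,3] = [3] − [0].
This gives a 4×6 integer matrix of rank 3; reducing to Smith normal form yields diagonal entries (1,1,1).

∂_2: C_2 → C_1 maps a triangle to the signed sum of its edges. For instance
  ∂[0,2,3] = [2,3] − [0,3] + [0,2],
  ∂[0,1,2] = [1,2] − [0,2] + [0,1].
The 6×4 boundary matrix has rank 3 and Smith normal form diag(1,1,1).

Now H_k = ker ∂_k / im ∂_{k+1}, so:

  H_0: rank C_0 − rank ∂_1 = 4 − 3 = 1, and the invariant factors of ∂_1 are all 1, so H_0 = Z.
  H_1: rank ker ∂_1 − rank ∂_2 = (6 − 3) − 3 = 0, and the invariant factors of ∂_2 are all 1, so H_1 = 0.
  H_2: rank ker ∂_2 − rank ∂_3 = (4 − 3) − 0 = 1, and there is no ∂_3, so H_2 = Z.

As a check, the Euler characteristic is 4 − 6 + 4 = 2, which agrees with 1 − 0 + 1 = 2.

H_0 ≅ Z,  H_1 = 0,  H_2 ≅ Z.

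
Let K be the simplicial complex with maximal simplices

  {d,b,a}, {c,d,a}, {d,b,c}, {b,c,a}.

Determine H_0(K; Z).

Fix the vertex order a < b < c < d and write every simplex with vertices in increasing order. Then dim K = 2 and the simplices of K are:

  0-simplices (4): a, b, c, d
  1-simplices (6): ab, ac, ad, bc, bd, cd
  2-simplices (4): abc, abd, acd, bcd

Hence C_0 ≅ Z^4, C_1 ≅ Z^6, C_2 ≅ Z^4.

∂_1: C_1 → C_0 maps an edge to its endpoints' difference, ∂[p,q] = q − p.
The resulting 4×6 matrix has rank 3, and its Smith normal form has invariant factors (1,1,1).

Boundary ∂_2: C_2 → C_1 maps a triangle to the signed sum of its edges. For instance
  ∂abc = bc − ac + ab,
  ∂bcd = cd − bd + bc.
The 6×4 boundary matrix has rank 3 and Smith normal form diag(1,1,1).

Now H_k = ker ∂_k / im ∂_{k+1}, so:

  H_0: rank C_0 − rank ∂_1 = 4 − 3 = 1, and the invariant factors of ∂_1 are all 1, so H_0 = Z.

H_0 ≅ Z.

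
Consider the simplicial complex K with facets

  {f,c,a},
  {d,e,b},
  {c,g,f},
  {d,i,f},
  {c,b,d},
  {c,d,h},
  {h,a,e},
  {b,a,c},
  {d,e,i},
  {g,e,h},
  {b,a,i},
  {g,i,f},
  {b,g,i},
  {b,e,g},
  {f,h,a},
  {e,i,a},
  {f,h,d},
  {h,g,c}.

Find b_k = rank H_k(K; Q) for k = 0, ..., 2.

Order the vertices as a < b < c < d < e < f < g < h < i. Listing each simplex with vertices in this order, K has dimension 2 with simplices:

  0-simplices (9): a, b, c, d, e, f, g, h, i
  1-simplices (27): ab, ac, ae, af, ah, ai, bc, bd, be, bg, bi, cd, cf, cg, ch, de, df, dh, di, eg, eh, ei, fg, fh, fi, gh, gi
  2-simplices (18): abc, abi, acf, aeh, aei, afh, bcd, bde, beg, bgi, cdh, cfg, cgh, dei, dfh, dfi, egh, fgi

giving chain groups C_0 ≅ Z^9, C_1 ≅ Z^27, C_2 ≅ Z^18.

∂_1: C_1 → C_0 maps an edge to its endpoints' difference, ∂[p,q] = q − p. For instance
  ∂cg = g − c.
The resulting 9×27 matrix has rank 8, and its Smith normal form has invariant factors (1,1,1,1,1,1,1,1).

The boundary map ∂_2: C_2 → C_1 maps a triangle to the signed sum of its edges. For instance
  ∂egh = gh − eh + eg,
  ∂abi = bi − ai + ab.
This gives a 27×18 integer matrix of rank 18; reducing to Smith normal form yields diagonal entries (1,1,1,1,1,1,1,1,1,1,1,1,1,1,1,1,1,2).

Now H_k = ker ∂_k / im ∂_{k+1}, so:

  H_0: rank C_0 − rank ∂_1 = 9 − 8 = 1, and the invariant factors of ∂_1 are all 1, so H_0 = Z.
  H_1: rank ker ∂_1 − rank ∂_2 = (27 − 8) − 18 = 1, and ∂_2 has invariant factor 2 > 1, so H_1 = Z ⊕ Z/2Z.
  H_2: rank ker ∂_2 − rank ∂_3 = (18 − 18) − 0 = 0, and there is no ∂_3, so H_2 = 0.

As a check, the Euler characteristic is 9 − 27 + 18 = 0, which agrees with 1 − 1 + 0 = 0.

Hence the Betti numbers are b_0 = 1, b_1 = 1, b_2 = 0.

b_0 = 1, b_1 = 1, b_2 = 0.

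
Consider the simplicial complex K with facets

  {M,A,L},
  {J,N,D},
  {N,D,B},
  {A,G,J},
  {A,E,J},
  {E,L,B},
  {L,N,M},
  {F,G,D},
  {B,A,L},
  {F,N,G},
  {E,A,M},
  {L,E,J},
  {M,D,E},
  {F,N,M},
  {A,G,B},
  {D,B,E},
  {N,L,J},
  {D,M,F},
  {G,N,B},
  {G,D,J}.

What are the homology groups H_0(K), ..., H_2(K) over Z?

Fix the vertex order A < B < D < E < F < G < J < L < M < N and write every simplex with vertices in increasing order. Then dim K = 2 and the simplices of K are:

  0-simplices (10): A, B, D, E, F, G, J, L, M, N
  1-simplices (30): AB, AE, AG, AJ, AL, AM, BD, BE, BG, BL, BN, DE, DF, DG, DJ, DM, DN, EJ, EL, EM, FG, FM, FN, GJ, GN, JL, JN, LM, LN, MN
  2-simplices (20): ABG, ABL, AEJ, AEM, AGJ, ALM, BDE, BDN, BEL, BGN, DEM, DFG, DFM, DGJ, DJN, EJL, FGN, FMN, JLN, LMN

Hence C_0 ≅ Z^10, C_1 ≅ Z^30, C_2 ≅ Z^20.

The boundary map ∂_1: C_1 → C_0 is given by ∂[p,q] = [q] − [p]. For instance
  ∂DN = N − D.
The 10×30 boundary matrix has rank 9 and Smith normal form diag(1,1,1,1,1,1,1,1,1).

The boundary map ∂_2: C_2 → C_1 maps a triangle to the signed sum of its edges. For instance
  ∂BGN = GN − BN + BG,
  ∂FMN = MN − FN + FM.
The resulting 30×20 matrix has rank 20, and its Smith normal form has invariant factors (1,1,1,1,1,1,1,1,1,1,1,1,1,1,1,1,1,1,1,2).

Reading off H_k = ker ∂_k / im ∂_{k+1}:

  H_0: rank C_0 − rank ∂_1 = 10 − 9 = 1, and the invariant factors of ∂_1 are all 1, so H_0 ≅ Z.
  H_1: rank ker ∂_1 − rank ∂_2 = (30 − 9) − 20 = 1, and ∂_2 has invariant factor 2 > 1, so H_1 ≅ Z × Z/2.
  H_2: rank ker ∂_2 − rank ∂_3 = (20 − 20) − 0 = 0, and there is no ∂_3, so H_2 ≅ 0.

As a check, the Euler characteristic is 10 − 30 + 20 = 0, which agrees with 1 − 1 + 0 = 0.

H_0 ≅ Z,  H_1 ≅ Z × Z/2,  H_2 = 0.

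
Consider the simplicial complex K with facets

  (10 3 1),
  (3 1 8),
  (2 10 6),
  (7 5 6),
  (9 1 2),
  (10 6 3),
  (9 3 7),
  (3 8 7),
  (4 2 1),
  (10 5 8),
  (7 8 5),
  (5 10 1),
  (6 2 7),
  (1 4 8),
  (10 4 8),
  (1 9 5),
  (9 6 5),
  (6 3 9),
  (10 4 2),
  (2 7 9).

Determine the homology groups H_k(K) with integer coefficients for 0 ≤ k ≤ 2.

H_0 ≅ Z,  H_1 ≅ Z ⊕ Z/2Z,  H_2 = 0.

Take the total order 1 < 2 < 3 < 4 < 5 < 6 < 7 < 8 < 9 < 10 on the vertex set. Then K (dimension 2) consists of the simplices:

  0-simplices (10): [1], [2], [3], [4], [5], [6], [7], [8], [9], [10]
  1-simplices (30): (30 of them)
  2-simplices (20): (20 of them)

Hence C_0 ≅ Z^10, C_1 ≅ Z^30, C_2 ≅ Z^20.

Boundary ∂_1: C_1 → C_0 sends each edge [p,q] (with p < q) to q − p.
The 10×30 boundary matrix has rank 9 and Smith normal form diag(1,1,1,1,1,1,1,1,1).

The boundary map ∂_2: C_2 → C_1 acts by ∂[p,q,r] = [q,r] − [p,r] + [p,q]. For instance
  ∂[2,4,10] = [4,10] − [2,10] + [2,4],
  ∂[5,6,7] = [6,7] − [5,7] + [5,6].
As a 30×20 matrix over Z this has rank 20, with invariant factors (1,1,1,1,1,1,1,1,1,1,1,1,1,1,1,1,1,1,1,2).

From H_k ≅ ker(∂_k) / im(∂_{k+1}) we obtain:

  H_0: rank C_0 − rank ∂_1 = 10 − 9 = 1, and the invariant factors of ∂_1 are all 1, so H_0 ≅ Z.
  H_1: rank ker ∂_1 − rank ∂_2 = (30 − 9) − 20 = 1, and ∂_2 has invariant factor 2 > 1, so H_1 ≅ Z ⊕ Z/2Z.
  H_2: rank ker ∂_2 − rank ∂_3 = (20 − 20) − 0 = 0, and there is no ∂_3, so H_2 ≅ 0.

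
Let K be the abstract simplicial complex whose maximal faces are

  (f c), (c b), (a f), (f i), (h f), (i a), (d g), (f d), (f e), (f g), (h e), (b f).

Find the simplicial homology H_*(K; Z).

H_0 ≅ Z,  H_1 ≅ Z^4.

We work with the vertex ordering a < b < c < d < e < f < g < h < i. The simplices of K, each written with vertices in increasing order, are:

  0-simplices (9): a, b, c, d, e, f, g, h, i
  1-simplices (12): af, ai, bc, bf, cf, df, dg, ef, eh, fg, fh, fi

Hence C_0 ≅ Z^9, C_1 ≅ Z^12.

∂_1: C_1 → C_0 sends each edge [p,q] (with p < q) to q − p. For instance
  ∂bc = c − b.
This gives a 9×12 integer matrix of rank 8; reducing to Smith normal form yields diagonal entries (1,1,1,1,1,1,1,1).

Computing H_k = (kernel of ∂_k) / (image of ∂_{k+1}):

  H_0: rank C_0 − rank ∂_1 = 9 − 8 = 1, and the invariant factors of ∂_1 are all 1, so H_0 = Z.
  H_1: rank ker ∂_1 − rank ∂_2 = (12 − 8) − 0 = 4, and there is no ∂_2, so H_1 = Z^4.

(K is a triangulation of a wedge of 4 circles.)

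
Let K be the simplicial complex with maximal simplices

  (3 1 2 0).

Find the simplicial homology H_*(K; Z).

H_0 = Z,  H_1 = 0,  H_2 = 0,  H_3 = 0.

Fix the vertex order 0 < 1 < 2 < 3 and write every simplex with vertices in increasing order. Then dim K = 3 and the simplices of K are:

  0-simplices (4): [0], [1], [2], [3]
  1-simplices (6): [0,1], [0,2], [0,3], [1,2], [1,3], [2,3]
  2-simplices (4): [0,1,2], [0,1,3], [0,2,3], [1,2,3]
  3-simplices (1): [0,1,2,3]

so the chain groups are C_0 ≅ Z^4, C_1 ≅ Z^6, C_2 ≅ Z^4, C_3 ≅ Z^1.

Boundary ∂_1: C_1 → C_0 is given by ∂[p,q] = [q] − [p]. For instance
  ∂[1,2] = [2] − [1].
This gives a 4×6 integer matrix of rank 3; reducing to Smith normal form yields diagonal entries (1,1,1).

∂_2: C_2 → C_1 maps a triangle to the signed sum of its edges. For instance
  ∂[0,1,3] = [1,3] − [0,3] + [0,1],
  ∂[1,2,3] = [2,3] − [1,3] + [1,2].
The resulting 6×4 matrix has rank 3, and its Smith normal form has invariant factors (1,1,1).

∂_3: C_3 → C_2 sends each 3-simplex σ to the alternating sum Σ_i (−1)^i (σ with its i-th vertex removed). For instance
  ∂[0,1,2,3] = [1,2,3] − [0,2,3] + [0,1,3] − [0,1,2].
The resulting 4×1 matrix has rank 1, and its Smith normal form has invariant factors (1).

Now H_k = ker ∂_k / im ∂_{k+1}, so:

  H_0: rank C_0 − rank ∂_1 = 4 − 3 = 1, and the invariant factors of ∂_1 are all 1, so H_0 = Z.
  H_1: rank ker ∂_1 − rank ∂_2 = (6 − 3) − 3 = 0, and the invariant factors of ∂_2 are all 1, so H_1 = 0.
  H_2: rank ker ∂_2 − rank ∂_3 = (4 − 3) − 1 = 0, and the invariant factors of ∂_3 are all 1, so H_2 = 0.
  H_3: rank ker ∂_3 − rank ∂_4 = (1 − 1) − 0 = 0, and there is no ∂_4, so H_3 = 0.

As a check, the Euler characteristic is 4 − 6 + 4 − 1 = 1, which agrees with 1 − 0 + 0 − 0 = 1.
(K is a triangulation of the 3-simplex.)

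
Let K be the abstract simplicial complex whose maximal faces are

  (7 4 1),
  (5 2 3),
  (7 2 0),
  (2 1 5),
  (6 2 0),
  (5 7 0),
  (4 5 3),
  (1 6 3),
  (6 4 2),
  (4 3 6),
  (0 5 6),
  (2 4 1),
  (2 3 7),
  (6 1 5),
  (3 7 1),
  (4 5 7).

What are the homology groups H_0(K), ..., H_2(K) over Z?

Order the vertices as 0 < 1 < 2 < 3 < 4 < 5 < 6 < 7. Listing each simplex with vertices in this order, K has dimension 2 with simplices:

  0-simplices (8): [0], [1], [2], [3], [4], [5], [6], [7]
  1-simplices (24): (24 of them)
  2-simplices (16): [0,2,6], [0,2,7], [0,5,6], [0,5,7], [1,2,4], [1,2,5], [1,3,6], [1,3,7], [1,4,7], [1,5,6], [2,3,5], [2,3,7], [2,4,6], [3,4,5], [3,4,6], [4,5,7]

Hence C_0 ≅ Z^8, C_1 ≅ Z^24, C_2 ≅ Z^16.

∂_1: C_1 → C_0 maps an edge to its endpoints' difference, ∂[p,q] = q − p.
This gives a 8×24 integer matrix of rank 7; reducing to Smith normal form yields diagonal entries (1,1,1,1,1,1,1).

∂_2: C_2 → C_1 sends each 2-simplex [p,q,r] to [q,r] − [p,r] + [p,q]. For instance
  ∂[0,5,7] = [5,7] − [0,7] + [0,5],
  ∂[2,4,6] = [4,6] − [2,6] + [2,4].
The resulting 24×16 matrix has rank 15, and its Smith normal form has invariant factors (1,1,1,1,1,1,1,1,1,1,1,1,1,1,1).

Reading off H_k = ker ∂_k / im ∂_{k+1}:

  H_0: rank C_0 − rank ∂_1 = 8 − 7 = 1, and the invariant factors of ∂_1 are all 1, so H_0 ≅ Z.
  H_1: rank ker ∂_1 − rank ∂_2 = (24 − 7) − 15 = 2, and the invariant factors of ∂_2 are all 1, so H_1 ≅ Z^2.
  H_2: rank ker ∂_2 − rank ∂_3 = (16 − 15) − 0 = 1, and there is no ∂_3, so H_2 ≅ Z.

As a check, the Euler characteristic is 8 − 24 + 16 = 0, which agrees with 1 − 2 + 1 = 0.
(K is a triangulation of the torus T^2.)

H_0 = Z,  H_1 = Z^2,  H_2 = Z.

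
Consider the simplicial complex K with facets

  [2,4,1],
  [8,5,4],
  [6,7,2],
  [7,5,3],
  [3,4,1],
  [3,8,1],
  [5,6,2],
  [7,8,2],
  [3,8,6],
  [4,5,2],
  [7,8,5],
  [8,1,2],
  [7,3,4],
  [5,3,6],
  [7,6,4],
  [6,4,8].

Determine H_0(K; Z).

K has 8 vertices, 24 edges, 16 triangles.
rank ∂_0 = 0, rank ∂_1 = 7 ⇒ b_0 = 8 − 0 − 7 = 1; all invariant factors of ∂_1 are 1 so no torsion. So H_0 ≅ Z.

H_0 = Z.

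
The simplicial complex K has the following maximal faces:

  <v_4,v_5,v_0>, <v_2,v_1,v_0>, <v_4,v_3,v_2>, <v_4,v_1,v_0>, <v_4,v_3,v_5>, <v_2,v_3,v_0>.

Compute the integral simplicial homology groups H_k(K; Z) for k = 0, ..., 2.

Order the vertices as v_0 < v_1 < v_2 < v_3 < v_4 < v_5. Listing each simplex with vertices in this order, K has dimension 2 with simplices:

  0-simplices (6): [v_0], [v_1], [v_2], [v_3], [v_4], [v_5]
  1-simplices (12): [v_0,v_1], [v_0,v_2], [v_0,v_3], [v_0,v_4], [v_0,v_5], [v_1,v_2], [v_1,v_4], [v_2,v_3], [v_2,v_4], [v_3,v_4], [v_3,v_5], [v_4,v_5]
  2-simplices (6): [v_0,v_1,v_2], [v_0,v_1,v_4], [v_0,v_2,v_3], [v_0,v_4,v_5], [v_2,v_3,v_4], [v_3,v_4,v_5]

so the chain groups are C_0 ≅ Z^6, C_1 ≅ Z^12, C_2 ≅ Z^6.

∂_1: C_1 → C_0 is given by ∂[p,q] = [q] − [p]. For instance
  ∂[v_3,v_4] = [v_4] − [v_3].
The 6×12 boundary matrix has rank 5 and Smith normal form diag(1,1,1,1,1).

Boundary ∂_2: C_2 → C_1 acts by ∂[p,q,r] = [q,r] − [p,r] + [p,q]. For instance
  ∂[v_0,v_1,v_2] = [v_1,v_2] − [v_0,v_2] + [v_0,v_1],
  ∂[v_2,v_3,v_4] = [v_3,v_4] − [v_2,v_4] + [v_2,v_3].
The 12×6 boundary matrix has rank 6 and Smith normal form diag(1,1,1,1,1,1).

From H_k ≅ ker(∂_k) / im(∂_{k+1}) we obtain:

  H_0: rank C_0 − rank ∂_1 = 6 − 5 = 1, and the invariant factors of ∂_1 are all 1, so H_0 = Z.
  H_1: rank ker ∂_1 − rank ∂_2 = (12 − 5) − 6 = 1, and the invariant factors of ∂_2 are all 1, so H_1 = Z.
  H_2: rank ker ∂_2 − rank ∂_3 = (6 − 6) − 0 = 0, and there is no ∂_3, so H_2 = 0.

As a check, the Euler characteristic is 6 − 12 + 6 = 0, which agrees with 1 − 1 + 0 = 0.

H_0 ≅ Z,  H_1 ≅ Z,  H_2 = 0.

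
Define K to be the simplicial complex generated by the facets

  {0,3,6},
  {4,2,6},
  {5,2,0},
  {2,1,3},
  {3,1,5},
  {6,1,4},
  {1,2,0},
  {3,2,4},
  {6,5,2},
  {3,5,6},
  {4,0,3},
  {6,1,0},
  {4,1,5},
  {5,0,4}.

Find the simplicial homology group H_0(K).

Fix the vertex order 0 < 1 < 2 < 3 < 4 < 5 < 6 and write every simplex with vertices in increasing order. Then dim K = 2 and the simplices of K are:

  0-simplices (7): [0], [1], [2], [3], [4], [5], [6]
  1-simplices (21): [0,1], [0,2], [0,3], [0,4], [0,5], [0,6], [1,2], [1,3], [1,4], [1,5], [1,6], [2,3], [2,4], [2,5], [2,6], [3,4], [3,5], [3,6], [4,5], [4,6], [5,6]
  2-simplices (14): [0,1,2], [0,1,6], [0,2,5], [0,3,4], [0,3,6], [0,4,5], [1,2,3], [1,3,5], [1,4,5], [1,4,6], [2,3,4], [2,4,6], [2,5,6], [3,5,6]

so the chain groups are C_0 ≅ Z^7, C_1 ≅ Z^21, C_2 ≅ Z^14.

The boundary map ∂_1: C_1 → C_0 sends each edge [p,q] (with p < q) to q − p. For instance
  ∂[0,6] = [6] − [0].
The 7×21 boundary matrix has rank 6 and Smith normal form diag(1,1,1,1,1,1).

∂_2: C_2 → C_1 acts by ∂[p,q,r] = [q,r] − [p,r] + [p,q]. For instance
  ∂[0,1,6] = [1,6] − [0,6] + [0,1],
  ∂[1,3,5] = [3,5] − [1,5] + [1,3].
As a 21×14 matrix over Z this has rank 13, with invariant factors (1,1,1,1,1,1,1,1,1,1,1,1,1).

Now H_k = ker ∂_k / im ∂_{k+1}, so:

  H_0: rank C_0 − rank ∂_1 = 7 − 6 = 1, and the invariant factors of ∂_1 are all 1, so H_0 ≅ Z.

H_0 ≅ Z.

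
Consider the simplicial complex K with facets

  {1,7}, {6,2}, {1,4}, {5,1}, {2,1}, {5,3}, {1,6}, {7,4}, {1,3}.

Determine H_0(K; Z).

H_0 = Z.

Fix the vertex order 1 < 2 < 3 < 4 < 5 < 6 < 7 and write every simplex with vertices in increasing order. Then dim K = 1 and the simplices of K are:

  0-simplices (7): [1], [2], [3], [4], [5], [6], [7]
  1-simplices (9): [1,2], [1,3], [1,4], [1,5], [1,6], [1,7], [2,6], [3,5], [4,7]

so the chain groups are C_0 ≅ Z^7, C_1 ≅ Z^9.

Boundary ∂_1: C_1 → C_0 is given by ∂[p,q] = [q] − [p]. For instance
  ∂[1,7] = [7] − [1].
As a 7×9 matrix over Z this has rank 6, with invariant factors (1,1,1,1,1,1).

Reading off H_k = ker ∂_k / im ∂_{k+1}:

  H_0: rank C_0 − rank ∂_1 = 7 − 6 = 1, and the invariant factors of ∂_1 are all 1, so H_0 ≅ Z.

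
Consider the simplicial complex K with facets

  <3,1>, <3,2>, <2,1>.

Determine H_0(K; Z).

Fix the vertex order 1 < 2 < 3 and write every simplex with vertices in increasing order. Then dim K = 1 and the simplices of K are:

  0-simplices (3): [1], [2], [3]
  1-simplices (3): [1,2], [1,3], [2,3]

Hence C_0 ≅ Z^3, C_1 ≅ Z^3.

∂_1: C_1 → C_0 maps an edge to its endpoints' difference, ∂[p,q] = q − p. For instance
  ∂[2,3] = [3] − [2].
This gives a 3×3 integer matrix of rank 2; reducing to Smith normal form yields diagonal entries (1,1).

From H_k ≅ ker(∂_k) / im(∂_{k+1}) we obtain:

  H_0: rank C_0 − rank ∂_1 = 3 − 2 = 1, and the invariant factors of ∂_1 are all 1, so H_0 ≅ Z.

H_0 = Z.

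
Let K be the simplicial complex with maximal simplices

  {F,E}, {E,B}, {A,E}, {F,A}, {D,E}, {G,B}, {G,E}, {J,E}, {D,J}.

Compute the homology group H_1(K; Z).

Take the total order A < B < D < E < F < G < J on the vertex set. Then K (dimension 1) consists of the simplices:

  0-simplices (7): A, B, D, E, F, G, J
  1-simplices (9): AE, AF, BE, BG, DE, DJ, EF, EG, EJ

so the chain groups are C_0 ≅ Z^7, C_1 ≅ Z^9.

Boundary ∂_1: C_1 → C_0 is given by ∂[p,q] = [q] − [p]. For instance
  ∂AE = E − A.
As a 7×9 matrix over Z this has rank 6, with invariant factors (1,1,1,1,1,1).

Reading off H_k = ker ∂_k / im ∂_{k+1}:

  H_1: rank ker ∂_1 − rank ∂_2 = (9 − 6) − 0 = 3, and there is no ∂_2, so H_1 ≅ Z^3.

(K is a triangulation of a wedge of 3 circles.)

H_1 = Z^3.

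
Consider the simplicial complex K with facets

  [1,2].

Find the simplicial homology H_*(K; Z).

We work with the vertex ordering 1 < 2. The simplices of K, each written with vertices in increasing order, are:

  0-simplices (2): [1], [2]
  1-simplices (1): [1,2]

Hence C_0 ≅ Z^2, C_1 ≅ Z^1.

∂_1: C_1 → C_0 maps an edge to its endpoints' difference, ∂[p,q] = q − p. For instance
  ∂[1,2] = [2] − [1].
This gives a 2×1 integer matrix of rank 1; reducing to Smith normal form yields diagonal entries (1).

Computing H_k = (kernel of ∂_k) / (image of ∂_{k+1}):

  H_0: rank C_0 − rank ∂_1 = 2 − 1 = 1, and the invariant factors of ∂_1 are all 1, so H_0 ≅ Z.
  H_1: rank ker ∂_1 − rank ∂_2 = (1 − 1) − 0 = 0, and there is no ∂_2, so H_1 ≅ 0.

H_0 ≅ Z,  H_1 = 0.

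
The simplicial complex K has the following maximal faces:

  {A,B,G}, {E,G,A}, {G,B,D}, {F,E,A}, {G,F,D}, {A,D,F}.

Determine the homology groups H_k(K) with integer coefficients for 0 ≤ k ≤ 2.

H_0 ≅ Z,  H_1 ≅ Z,  H_2 = 0.

Fix the vertex order A < B < D < E < F < G and write every simplex with vertices in increasing order. Then dim K = 2 and the simplices of K are:

  0-simplices (6): A, B, D, E, F, G
  1-simplices (12): AB, AD, AE, AF, AG, BD, BG, DF, DG, EF, EG, FG
  2-simplices (6): ABG, ADF, AEF, AEG, BDG, DFG

giving chain groups C_0 ≅ Z^6, C_1 ≅ Z^12, C_2 ≅ Z^6.

∂_1: C_1 → C_0 is given by ∂[p,q] = [q] − [p].
This gives a 6×12 integer matrix of rank 5; reducing to Smith normal form yields diagonal entries (1,1,1,1,1).

The boundary map ∂_2: C_2 → C_1 sends each 2-simplex [p,q,r] to [q,r] − [p,r] + [p,q]. For instance
  ∂BDG = DG − BG + BD,
  ∂AEG = EG − AG + AE.
The resulting 12×6 matrix has rank 6, and its Smith normal form has invariant factors (1,1,1,1,1,1).

Now H_k = ker ∂_k / im ∂_{k+1}, so:

  H_0: rank C_0 − rank ∂_1 = 6 − 5 = 1, and the invariant factors of ∂_1 are all 1, so H_0 = Z.
  H_1: rank ker ∂_1 − rank ∂_2 = (12 − 5) − 6 = 1, and the invariant factors of ∂_2 are all 1, so H_1 = Z.
  H_2: rank ker ∂_2 − rank ∂_3 = (6 − 6) − 0 = 0, and there is no ∂_3, so H_2 = 0.

(K is a triangulation of the cylinder S^1 x I.)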